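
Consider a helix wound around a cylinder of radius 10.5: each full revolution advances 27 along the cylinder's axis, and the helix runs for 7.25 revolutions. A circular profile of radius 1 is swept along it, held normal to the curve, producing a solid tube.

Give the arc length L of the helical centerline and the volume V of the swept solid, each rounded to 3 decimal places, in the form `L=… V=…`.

2πR = 2π·10.5 = 65.973446
per-turn = √(65.973446² + 27²) = √(4352.4955 + 729) = √5081.4955 = 71.284609
L = 7.25 × 71.284609 = 516.813418
V = π·1² × L = 3.141593 × 516.813418 = 1623.617238

L=516.813 V=1623.617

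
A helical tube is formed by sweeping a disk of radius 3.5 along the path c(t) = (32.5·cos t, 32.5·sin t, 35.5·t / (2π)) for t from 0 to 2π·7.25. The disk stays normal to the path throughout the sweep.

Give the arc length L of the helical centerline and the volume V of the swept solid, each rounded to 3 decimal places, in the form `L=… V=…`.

2πR = 2π·32.5 = 204.203522
per-turn = √(204.203522² + 35.5²) = √(41699.0786 + 1260.25) = √42959.3286 = 207.266323
L = 7.25 × 207.266323 = 1502.680841
V = π·3.5² × L = 38.484510 × 1502.680841 = 57829.935854

L=1502.681 V=57829.936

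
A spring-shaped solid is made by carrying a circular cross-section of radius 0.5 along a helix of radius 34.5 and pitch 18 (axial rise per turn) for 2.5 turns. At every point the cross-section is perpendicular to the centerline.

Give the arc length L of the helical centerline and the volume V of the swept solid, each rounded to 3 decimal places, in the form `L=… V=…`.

L=543.790 V=427.092

2πR = 2π·34.5 = 216.769893
per-turn = √(216.769893² + 18²) = √(46989.1866 + 324) = √47313.1866 = 217.515946
L = 2.5 × 217.515946 = 543.789864
V = π·0.5² × L = 0.785398 × 543.789864 = 427.091560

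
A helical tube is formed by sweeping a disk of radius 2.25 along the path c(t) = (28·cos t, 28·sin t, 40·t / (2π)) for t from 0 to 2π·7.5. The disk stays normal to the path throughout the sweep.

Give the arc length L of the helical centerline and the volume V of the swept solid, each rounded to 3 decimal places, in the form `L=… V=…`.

2πR = 2π·28 = 175.929189
per-turn = √(175.929189² + 40²) = √(30951.0794 + 1600) = √32551.0794 = 180.419177
L = 7.5 × 180.419177 = 1353.143827
V = π·2.25² × L = 15.904313 × 1353.143827 = 21520.822699

L=1353.144 V=21520.823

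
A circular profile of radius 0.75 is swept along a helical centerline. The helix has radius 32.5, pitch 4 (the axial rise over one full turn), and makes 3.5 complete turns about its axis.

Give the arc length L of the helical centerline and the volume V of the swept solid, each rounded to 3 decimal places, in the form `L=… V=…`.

2πR = 2π·32.5 = 204.203522
per-turn = √(204.203522² + 4²) = √(41699.0786 + 16) = √41715.0786 = 204.242695
L = 3.5 × 204.242695 = 714.849434
V = π·0.75² × L = 1.767146 × 714.849434 = 1263.243223

L=714.849 V=1263.243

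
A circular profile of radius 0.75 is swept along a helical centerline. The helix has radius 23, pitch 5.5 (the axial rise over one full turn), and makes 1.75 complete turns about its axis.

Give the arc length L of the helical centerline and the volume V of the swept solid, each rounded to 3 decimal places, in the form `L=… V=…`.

L=253.081 V=447.232

2πR = 2π·23 = 144.513262
per-turn = √(144.513262² + 5.5²) = √(20884.0829 + 30.25) = √20914.3329 = 144.617886
L = 1.75 × 144.617886 = 253.081300
V = π·0.75² × L = 1.767146 × 253.081300 = 447.231574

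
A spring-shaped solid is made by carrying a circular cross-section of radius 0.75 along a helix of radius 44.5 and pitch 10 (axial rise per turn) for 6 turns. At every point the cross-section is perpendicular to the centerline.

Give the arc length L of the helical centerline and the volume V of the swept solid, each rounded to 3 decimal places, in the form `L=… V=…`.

2πR = 2π·44.5 = 279.601746
per-turn = √(279.601746² + 10²) = √(78177.1365 + 100) = √78277.1365 = 279.780515
L = 6 × 279.780515 = 1678.683089
V = π·0.75² × L = 1.767146 × 1678.683089 = 2966.477883

L=1678.683 V=2966.478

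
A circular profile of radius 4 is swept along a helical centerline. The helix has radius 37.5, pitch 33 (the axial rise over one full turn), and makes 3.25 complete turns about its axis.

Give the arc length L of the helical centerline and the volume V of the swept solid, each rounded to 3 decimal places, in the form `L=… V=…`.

2πR = 2π·37.5 = 235.619449
per-turn = √(235.619449² + 33²) = √(55516.5248 + 1089) = √56605.5248 = 237.919156
L = 3.25 × 237.919156 = 773.237257
V = π·4² × L = 50.265482 × 773.237257 = 38867.143765

L=773.237 V=38867.144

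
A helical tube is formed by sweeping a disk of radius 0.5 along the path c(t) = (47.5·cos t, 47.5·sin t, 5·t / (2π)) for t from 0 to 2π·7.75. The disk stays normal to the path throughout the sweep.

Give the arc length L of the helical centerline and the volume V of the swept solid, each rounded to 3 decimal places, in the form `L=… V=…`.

2πR = 2π·47.5 = 298.451302
per-turn = √(298.451302² + 5²) = √(89073.1797 + 25) = √89098.1797 = 298.493182
L = 7.75 × 298.493182 = 2313.322161
V = π·0.5² × L = 0.785398 × 2313.322161 = 1816.878976

L=2313.322 V=1816.879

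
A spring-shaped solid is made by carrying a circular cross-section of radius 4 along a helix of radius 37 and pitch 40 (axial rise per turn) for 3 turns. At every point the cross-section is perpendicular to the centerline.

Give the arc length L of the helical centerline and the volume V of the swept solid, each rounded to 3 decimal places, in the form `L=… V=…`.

L=707.682 V=35571.969

2πR = 2π·37 = 232.477856
per-turn = √(232.477856² + 40²) = √(54045.9537 + 1600) = √55645.9537 = 235.893946
L = 3 × 235.893946 = 707.681838
V = π·4² × L = 50.265482 × 707.681838 = 35571.968995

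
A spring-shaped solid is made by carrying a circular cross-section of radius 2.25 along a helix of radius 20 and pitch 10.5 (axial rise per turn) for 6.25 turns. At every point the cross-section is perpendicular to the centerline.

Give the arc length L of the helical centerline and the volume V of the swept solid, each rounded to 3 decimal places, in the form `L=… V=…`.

2πR = 2π·20 = 125.663706
per-turn = √(125.663706² + 10.5²) = √(15791.3670 + 110.25) = √15901.6170 = 126.101614
L = 6.25 × 126.101614 = 788.135087
V = π·2.25² × L = 15.904313 × 788.135087 = 12534.746963

L=788.135 V=12534.747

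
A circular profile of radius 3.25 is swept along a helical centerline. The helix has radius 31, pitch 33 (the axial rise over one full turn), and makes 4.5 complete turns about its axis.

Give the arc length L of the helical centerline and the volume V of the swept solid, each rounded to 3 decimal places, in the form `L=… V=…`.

L=888.995 V=29499.586

2πR = 2π·31 = 194.778745
per-turn = √(194.778745² + 33²) = √(37938.7593 + 1089) = √39027.7593 = 197.554446
L = 4.5 × 197.554446 = 888.995009
V = π·3.25² × L = 33.183072 × 888.995009 = 29499.585753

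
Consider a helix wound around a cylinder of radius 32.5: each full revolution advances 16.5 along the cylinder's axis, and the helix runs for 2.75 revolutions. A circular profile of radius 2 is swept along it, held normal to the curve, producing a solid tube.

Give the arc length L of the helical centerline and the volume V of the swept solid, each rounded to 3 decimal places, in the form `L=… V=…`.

L=563.390 V=7079.766

2πR = 2π·32.5 = 204.203522
per-turn = √(204.203522² + 16.5²) = √(41699.0786 + 272.25) = √41971.3286 = 204.869052
L = 2.75 × 204.869052 = 563.389894
V = π·2² × L = 12.566371 × 563.389894 = 7079.766207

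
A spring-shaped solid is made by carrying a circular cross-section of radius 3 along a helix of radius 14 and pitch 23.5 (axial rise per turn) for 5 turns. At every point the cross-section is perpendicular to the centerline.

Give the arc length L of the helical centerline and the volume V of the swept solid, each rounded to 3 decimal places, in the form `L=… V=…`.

2πR = 2π·14 = 87.964594
per-turn = √(87.964594² + 23.5²) = √(7737.7699 + 552.25) = √8290.0199 = 91.049546
L = 5 × 91.049546 = 455.247731
V = π·3² × L = 28.274334 × 455.247731 = 12871.826336

L=455.248 V=12871.826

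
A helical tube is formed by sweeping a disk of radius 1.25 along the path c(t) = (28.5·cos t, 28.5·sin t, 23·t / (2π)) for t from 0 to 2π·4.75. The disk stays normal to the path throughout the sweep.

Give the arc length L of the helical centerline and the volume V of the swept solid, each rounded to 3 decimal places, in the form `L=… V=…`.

2πR = 2π·28.5 = 179.070781
per-turn = √(179.070781² + 23²) = √(32066.3447 + 529) = √32595.3447 = 180.541809
L = 4.75 × 180.541809 = 857.573591
V = π·1.25² × L = 4.908739 × 857.573591 = 4209.604523

L=857.574 V=4209.605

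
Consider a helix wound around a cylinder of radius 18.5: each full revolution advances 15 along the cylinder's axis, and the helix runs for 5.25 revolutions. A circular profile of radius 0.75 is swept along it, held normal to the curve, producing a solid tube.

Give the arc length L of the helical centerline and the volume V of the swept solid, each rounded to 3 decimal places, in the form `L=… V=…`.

L=615.315 V=1087.351

2πR = 2π·18.5 = 116.238928
per-turn = √(116.238928² + 15²) = √(13511.4884 + 225) = √13736.4884 = 117.202766
L = 5.25 × 117.202766 = 615.314523
V = π·0.75² × L = 1.767146 × 615.314523 = 1087.350517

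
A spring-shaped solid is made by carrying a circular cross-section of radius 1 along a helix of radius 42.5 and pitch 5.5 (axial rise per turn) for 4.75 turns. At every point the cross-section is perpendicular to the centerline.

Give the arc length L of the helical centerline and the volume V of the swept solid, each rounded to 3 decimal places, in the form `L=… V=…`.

2πR = 2π·42.5 = 267.035376
per-turn = √(267.035376² + 5.5²) = √(71307.8918 + 30.25) = √71338.1418 = 267.092010
L = 4.75 × 267.092010 = 1268.687047
V = π·1² × L = 3.141593 × 1268.687047 = 3985.697908

L=1268.687 V=3985.698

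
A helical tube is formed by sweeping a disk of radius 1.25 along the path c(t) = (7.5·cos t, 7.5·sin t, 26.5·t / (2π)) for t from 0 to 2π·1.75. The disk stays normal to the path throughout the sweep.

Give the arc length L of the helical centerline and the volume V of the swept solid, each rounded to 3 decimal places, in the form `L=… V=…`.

2πR = 2π·7.5 = 47.123890
per-turn = √(47.123890² + 26.5²) = √(2220.6610 + 702.25) = √2922.9110 = 54.063953
L = 1.75 × 54.063953 = 94.611917
V = π·1.25² × L = 4.908739 × 94.611917 = 464.425163

L=94.612 V=464.425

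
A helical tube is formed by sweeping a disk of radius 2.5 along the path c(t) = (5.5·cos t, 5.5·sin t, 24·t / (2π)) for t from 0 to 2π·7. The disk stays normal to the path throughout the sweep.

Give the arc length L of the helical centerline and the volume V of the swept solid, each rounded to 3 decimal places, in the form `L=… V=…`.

L=294.518 V=5782.848

2πR = 2π·5.5 = 34.557519
per-turn = √(34.557519² + 24²) = √(1194.2221 + 576) = √1770.2221 = 42.074008
L = 7 × 42.074008 = 294.518055
V = π·2.5² × L = 19.634954 × 294.518055 = 5782.848480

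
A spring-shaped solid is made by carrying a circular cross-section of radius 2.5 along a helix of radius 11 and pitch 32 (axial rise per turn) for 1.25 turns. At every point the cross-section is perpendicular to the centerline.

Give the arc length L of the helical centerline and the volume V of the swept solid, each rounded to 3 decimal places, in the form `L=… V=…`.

L=95.204 V=1869.335

2πR = 2π·11 = 69.115038
per-turn = √(69.115038² + 32²) = √(4776.8885 + 1024) = √5800.8885 = 76.163564
L = 1.25 × 76.163564 = 95.204455
V = π·2.5² × L = 19.634954 × 95.204455 = 1869.335110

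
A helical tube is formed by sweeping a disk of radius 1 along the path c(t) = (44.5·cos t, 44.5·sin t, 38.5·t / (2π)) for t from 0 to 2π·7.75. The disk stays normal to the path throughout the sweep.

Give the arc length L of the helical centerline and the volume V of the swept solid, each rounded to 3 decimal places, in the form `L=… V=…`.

L=2187.360 V=6871.793

2πR = 2π·44.5 = 279.601746
per-turn = √(279.601746² + 38.5²) = √(78177.1365 + 1482.25) = √79659.3865 = 282.239945
L = 7.75 × 282.239945 = 2187.359572
V = π·1² × L = 3.141593 × 2187.359572 = 6871.792764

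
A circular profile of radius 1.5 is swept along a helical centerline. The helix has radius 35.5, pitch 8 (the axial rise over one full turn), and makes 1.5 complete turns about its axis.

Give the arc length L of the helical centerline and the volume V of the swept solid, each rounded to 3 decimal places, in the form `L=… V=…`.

2πR = 2π·35.5 = 223.053078
per-turn = √(223.053078² + 8²) = √(49752.6758 + 64) = √49816.6758 = 223.196496
L = 1.5 × 223.196496 = 334.794744
V = π·1.5² × L = 7.068583 × 334.794744 = 2366.524593

L=334.795 V=2366.525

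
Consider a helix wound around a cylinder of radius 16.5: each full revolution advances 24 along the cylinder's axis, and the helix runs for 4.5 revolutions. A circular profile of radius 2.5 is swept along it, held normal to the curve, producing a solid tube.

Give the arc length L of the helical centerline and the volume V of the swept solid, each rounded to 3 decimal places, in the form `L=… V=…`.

2πR = 2π·16.5 = 103.672558
per-turn = √(103.672558² + 24²) = √(10747.9992 + 576) = √11323.9992 = 106.414281
L = 4.5 × 106.414281 = 478.864264
V = π·2.5² × L = 19.634954 × 478.864264 = 9402.477843

L=478.864 V=9402.478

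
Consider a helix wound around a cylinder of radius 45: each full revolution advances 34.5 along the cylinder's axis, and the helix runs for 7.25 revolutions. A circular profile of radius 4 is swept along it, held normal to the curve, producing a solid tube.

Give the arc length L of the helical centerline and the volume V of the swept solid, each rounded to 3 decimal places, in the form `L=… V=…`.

L=2065.093 V=103802.886

2πR = 2π·45 = 282.743339
per-turn = √(282.743339² + 34.5²) = √(79943.7956 + 1190.25) = √81134.0456 = 284.840386
L = 7.25 × 284.840386 = 2065.092800
V = π·4² × L = 50.265482 × 2065.092800 = 103802.885933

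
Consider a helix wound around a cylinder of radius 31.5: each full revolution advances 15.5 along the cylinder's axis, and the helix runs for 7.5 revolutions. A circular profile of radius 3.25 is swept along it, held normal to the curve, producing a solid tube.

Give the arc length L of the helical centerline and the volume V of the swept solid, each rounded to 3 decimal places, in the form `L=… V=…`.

2πR = 2π·31.5 = 197.920337
per-turn = √(197.920337² + 15.5²) = √(39172.4599 + 240.25) = √39412.7099 = 198.526346
L = 7.5 × 198.526346 = 1488.947591
V = π·3.25² × L = 33.183072 × 1488.947591 = 49407.855732

L=1488.948 V=49407.856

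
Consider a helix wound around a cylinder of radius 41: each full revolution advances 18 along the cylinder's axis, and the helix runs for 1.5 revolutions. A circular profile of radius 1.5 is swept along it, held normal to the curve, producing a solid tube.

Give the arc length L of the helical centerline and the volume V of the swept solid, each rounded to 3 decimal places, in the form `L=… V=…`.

L=387.358 V=2738.073

2πR = 2π·41 = 257.610598
per-turn = √(257.610598² + 18²) = √(66363.2200 + 324) = √66687.2200 = 258.238688
L = 1.5 × 258.238688 = 387.358032
V = π·1.5² × L = 7.068583 × 387.358032 = 2738.072582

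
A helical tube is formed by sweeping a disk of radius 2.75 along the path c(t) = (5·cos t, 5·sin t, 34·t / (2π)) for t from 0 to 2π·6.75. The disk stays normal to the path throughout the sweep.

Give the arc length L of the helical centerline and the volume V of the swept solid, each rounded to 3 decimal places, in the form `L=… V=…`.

2πR = 2π·5 = 31.415927
per-turn = √(31.415927² + 34²) = √(986.9604 + 1156) = √2142.9604 = 46.292121
L = 6.75 × 46.292121 = 312.471815
V = π·2.75² × L = 23.758294 × 312.471815 = 7423.797381

L=312.472 V=7423.797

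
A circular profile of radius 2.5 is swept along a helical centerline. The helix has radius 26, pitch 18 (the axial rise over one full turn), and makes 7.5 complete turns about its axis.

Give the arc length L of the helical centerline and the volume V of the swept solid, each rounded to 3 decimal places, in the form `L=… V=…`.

L=1232.636 V=24202.754

2πR = 2π·26 = 163.362818
per-turn = √(163.362818² + 18²) = √(26687.4103 + 324) = √27011.4103 = 164.351484
L = 7.5 × 164.351484 = 1232.636130
V = π·2.5² × L = 19.634954 × 1232.636130 = 24202.753819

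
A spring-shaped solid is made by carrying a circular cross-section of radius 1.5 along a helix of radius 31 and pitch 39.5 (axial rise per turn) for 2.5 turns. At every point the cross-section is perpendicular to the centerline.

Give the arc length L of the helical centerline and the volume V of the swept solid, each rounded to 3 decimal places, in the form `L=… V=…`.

2πR = 2π·31 = 194.778745
per-turn = √(194.778745² + 39.5²) = √(37938.7593 + 1560.25) = √39499.0093 = 198.743577
L = 2.5 × 198.743577 = 496.858942
V = π·1.5² × L = 7.068583 × 496.858942 = 3512.088905

L=496.859 V=3512.089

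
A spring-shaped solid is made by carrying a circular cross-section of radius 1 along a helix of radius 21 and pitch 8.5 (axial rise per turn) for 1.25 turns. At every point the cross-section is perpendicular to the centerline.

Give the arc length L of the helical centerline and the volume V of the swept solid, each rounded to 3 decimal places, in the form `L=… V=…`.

L=165.275 V=519.228

2πR = 2π·21 = 131.946891
per-turn = √(131.946891² + 8.5²) = √(17409.9822 + 72.25) = √17482.2322 = 132.220392
L = 1.25 × 132.220392 = 165.275490
V = π·1² × L = 3.141593 × 165.275490 = 519.228267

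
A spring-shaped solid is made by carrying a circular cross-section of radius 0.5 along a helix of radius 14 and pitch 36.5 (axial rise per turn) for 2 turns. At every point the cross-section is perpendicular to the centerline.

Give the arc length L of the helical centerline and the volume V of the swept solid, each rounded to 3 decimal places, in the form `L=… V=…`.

2πR = 2π·14 = 87.964594
per-turn = √(87.964594² + 36.5²) = √(7737.7699 + 1332.25) = √9070.0199 = 95.236652
L = 2 × 95.236652 = 190.473304
V = π·0.5² × L = 0.785398 × 190.473304 = 149.597383

L=190.473 V=149.597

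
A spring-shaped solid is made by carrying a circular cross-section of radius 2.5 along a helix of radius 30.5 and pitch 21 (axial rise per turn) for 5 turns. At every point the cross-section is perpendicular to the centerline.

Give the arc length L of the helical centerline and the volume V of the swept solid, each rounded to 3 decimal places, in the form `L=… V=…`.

2πR = 2π·30.5 = 191.637152
per-turn = √(191.637152² + 21²) = √(36724.7980 + 441) = √37165.7980 = 192.784330
L = 5 × 192.784330 = 963.921651
V = π·2.5² × L = 19.634954 × 963.921651 = 18926.557360

L=963.922 V=18926.557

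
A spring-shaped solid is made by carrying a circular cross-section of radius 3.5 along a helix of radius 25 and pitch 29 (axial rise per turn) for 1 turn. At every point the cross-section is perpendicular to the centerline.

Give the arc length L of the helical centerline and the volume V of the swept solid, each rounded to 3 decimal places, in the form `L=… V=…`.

2πR = 2π·25 = 157.079633
per-turn = √(157.079633² + 29²) = √(24674.0110 + 841) = √25515.0110 = 159.734189
L = 1 × 159.734189 = 159.734189
V = π·3.5² × L = 38.484510 × 159.734189 = 6147.291979

L=159.734 V=6147.292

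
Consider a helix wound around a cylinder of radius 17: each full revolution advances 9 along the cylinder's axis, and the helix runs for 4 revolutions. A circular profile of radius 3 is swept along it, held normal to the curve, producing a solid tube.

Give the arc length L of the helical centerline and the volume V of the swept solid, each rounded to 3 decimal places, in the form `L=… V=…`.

L=428.771 V=12123.202

2πR = 2π·17 = 106.814150
per-turn = √(106.814150² + 9²) = √(11409.2627 + 81) = √11490.2627 = 107.192643
L = 4 × 107.192643 = 428.770572
V = π·3² × L = 28.274334 × 428.770572 = 12123.202298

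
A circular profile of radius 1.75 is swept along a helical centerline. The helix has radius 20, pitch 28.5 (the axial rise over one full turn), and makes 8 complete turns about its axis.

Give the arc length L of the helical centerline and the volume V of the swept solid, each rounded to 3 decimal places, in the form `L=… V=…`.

2πR = 2π·20 = 125.663706
per-turn = √(125.663706² + 28.5²) = √(15791.3670 + 812.25) = √16603.6170 = 128.855023
L = 8 × 128.855023 = 1030.840187
V = π·1.75² × L = 9.621128 × 1030.840187 = 9917.844871

L=1030.840 V=9917.845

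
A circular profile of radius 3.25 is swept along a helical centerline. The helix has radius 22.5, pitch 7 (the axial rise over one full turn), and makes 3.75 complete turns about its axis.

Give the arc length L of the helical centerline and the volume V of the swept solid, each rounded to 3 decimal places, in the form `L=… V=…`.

2πR = 2π·22.5 = 141.371669
per-turn = √(141.371669² + 7²) = √(19985.9489 + 49) = √20034.9489 = 141.544865
L = 3.75 × 141.544865 = 530.793245
V = π·3.25² × L = 33.183072 × 530.793245 = 17613.350685

L=530.793 V=17613.351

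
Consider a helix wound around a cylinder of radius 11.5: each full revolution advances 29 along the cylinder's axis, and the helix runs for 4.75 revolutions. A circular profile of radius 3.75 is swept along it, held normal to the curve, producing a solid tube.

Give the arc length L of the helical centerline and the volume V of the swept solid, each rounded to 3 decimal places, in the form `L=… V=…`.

L=369.830 V=16338.596

2πR = 2π·11.5 = 72.256631
per-turn = √(72.256631² + 29²) = √(5221.0207 + 841) = √6062.0207 = 77.858980
L = 4.75 × 77.858980 = 369.830154
V = π·3.75² × L = 44.178647 × 369.830154 = 16338.595702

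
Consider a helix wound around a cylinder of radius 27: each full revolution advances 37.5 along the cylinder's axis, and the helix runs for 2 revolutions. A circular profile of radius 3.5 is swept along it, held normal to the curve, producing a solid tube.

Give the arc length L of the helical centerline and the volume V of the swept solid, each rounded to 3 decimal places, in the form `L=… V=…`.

2πR = 2π·27 = 169.646003
per-turn = √(169.646003² + 37.5²) = √(28779.7664 + 1406.25) = √30186.0164 = 173.741234
L = 2 × 173.741234 = 347.482468
V = π·3.5² × L = 38.484510 × 347.482468 = 13372.692526

L=347.482 V=13372.693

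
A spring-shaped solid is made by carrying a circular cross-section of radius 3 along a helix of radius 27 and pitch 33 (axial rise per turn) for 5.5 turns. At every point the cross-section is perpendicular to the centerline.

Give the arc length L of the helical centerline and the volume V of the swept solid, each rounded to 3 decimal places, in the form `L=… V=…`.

L=950.542 V=26875.943

2πR = 2π·27 = 169.646003
per-turn = √(169.646003² + 33²) = √(28779.7664 + 1089) = √29868.7664 = 172.825827
L = 5.5 × 172.825827 = 950.542048
V = π·3² × L = 28.274334 × 950.542048 = 26875.943228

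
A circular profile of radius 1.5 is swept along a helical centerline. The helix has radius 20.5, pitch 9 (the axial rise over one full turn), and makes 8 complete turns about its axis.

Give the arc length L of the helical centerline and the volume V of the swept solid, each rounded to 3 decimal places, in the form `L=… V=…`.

L=1032.955 V=7301.527

2πR = 2π·20.5 = 128.805299
per-turn = √(128.805299² + 9²) = √(16590.8050 + 81) = √16671.8050 = 129.119344
L = 8 × 129.119344 = 1032.954752
V = π·1.5² × L = 7.068583 × 1032.954752 = 7301.526887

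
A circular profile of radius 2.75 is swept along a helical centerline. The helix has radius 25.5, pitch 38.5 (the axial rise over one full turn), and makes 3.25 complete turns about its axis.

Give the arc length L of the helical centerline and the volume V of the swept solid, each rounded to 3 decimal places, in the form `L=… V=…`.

2πR = 2π·25.5 = 160.221225
per-turn = √(160.221225² + 38.5²) = √(25670.8410 + 1482.25) = √27153.0910 = 164.781950
L = 3.25 × 164.781950 = 535.541338
V = π·2.75² × L = 23.758294 × 535.541338 = 12723.548783

L=535.541 V=12723.549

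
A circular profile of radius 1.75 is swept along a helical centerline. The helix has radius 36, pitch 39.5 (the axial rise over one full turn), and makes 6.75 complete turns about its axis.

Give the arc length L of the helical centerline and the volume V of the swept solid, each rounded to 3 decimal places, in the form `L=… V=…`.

L=1549.919 V=14911.972

2πR = 2π·36 = 226.194671
per-turn = √(226.194671² + 39.5²) = √(51164.0292 + 1560.25) = √52724.2792 = 229.617681
L = 6.75 × 229.617681 = 1549.919344
V = π·1.75² × L = 9.621128 × 1549.919344 = 14911.971622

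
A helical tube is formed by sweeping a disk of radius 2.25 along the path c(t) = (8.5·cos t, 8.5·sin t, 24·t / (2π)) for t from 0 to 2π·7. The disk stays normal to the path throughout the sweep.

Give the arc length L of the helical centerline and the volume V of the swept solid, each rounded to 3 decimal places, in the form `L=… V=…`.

L=409.863 V=6518.585

2πR = 2π·8.5 = 53.407075
per-turn = √(53.407075² + 24²) = √(2852.3157 + 576) = √3428.3157 = 58.551820
L = 7 × 58.551820 = 409.862743
V = π·2.25² × L = 15.904313 × 409.862743 = 6518.585270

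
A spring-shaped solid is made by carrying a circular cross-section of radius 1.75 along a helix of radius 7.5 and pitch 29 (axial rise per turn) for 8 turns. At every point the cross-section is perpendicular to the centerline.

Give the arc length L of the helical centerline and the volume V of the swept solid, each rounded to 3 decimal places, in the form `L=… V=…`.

L=442.658 V=4258.871

2πR = 2π·7.5 = 47.123890
per-turn = √(47.123890² + 29²) = √(2220.6610 + 841) = √3061.6610 = 55.332278
L = 8 × 55.332278 = 442.658224
V = π·1.75² × L = 9.621128 × 442.658224 = 4258.871214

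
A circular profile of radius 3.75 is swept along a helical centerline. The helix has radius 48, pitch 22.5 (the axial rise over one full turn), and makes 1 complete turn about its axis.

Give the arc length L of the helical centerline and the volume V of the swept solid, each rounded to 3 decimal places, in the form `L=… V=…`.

L=302.431 V=13360.993

2πR = 2π·48 = 301.592895
per-turn = √(301.592895² + 22.5²) = √(90958.2742 + 506.25) = √91464.5242 = 302.431024
L = 1 × 302.431024 = 302.431024
V = π·3.75² × L = 44.178647 × 302.431024 = 13360.993349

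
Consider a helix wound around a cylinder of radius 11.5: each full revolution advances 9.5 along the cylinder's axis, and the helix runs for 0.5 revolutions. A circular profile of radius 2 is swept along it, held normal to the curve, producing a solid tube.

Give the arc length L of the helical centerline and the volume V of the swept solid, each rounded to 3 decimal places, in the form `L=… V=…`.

L=36.439 V=457.909

2πR = 2π·11.5 = 72.256631
per-turn = √(72.256631² + 9.5²) = √(5221.0207 + 90.25) = √5311.2707 = 72.878465
L = 0.5 × 72.878465 = 36.439233
V = π·2² × L = 12.566371 × 36.439233 = 457.908903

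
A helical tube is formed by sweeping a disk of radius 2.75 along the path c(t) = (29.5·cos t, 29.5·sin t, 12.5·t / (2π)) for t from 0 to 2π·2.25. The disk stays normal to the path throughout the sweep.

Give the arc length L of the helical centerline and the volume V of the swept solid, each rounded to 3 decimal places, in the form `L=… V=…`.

L=417.994 V=9930.817

2πR = 2π·29.5 = 185.353967
per-turn = √(185.353967² + 12.5²) = √(34356.0929 + 156.25) = √34512.3429 = 185.774979
L = 2.25 × 185.774979 = 417.993703
V = π·2.75² × L = 23.758294 × 417.993703 = 9930.817479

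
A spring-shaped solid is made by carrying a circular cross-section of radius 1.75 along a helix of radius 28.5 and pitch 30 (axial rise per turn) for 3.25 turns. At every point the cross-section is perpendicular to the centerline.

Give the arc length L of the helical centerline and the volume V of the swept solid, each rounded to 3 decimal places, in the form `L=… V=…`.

2πR = 2π·28.5 = 179.070781
per-turn = √(179.070781² + 30²) = √(32066.3447 + 900) = √32966.3447 = 181.566364
L = 3.25 × 181.566364 = 590.090684
V = π·1.75² × L = 9.621128 × 590.090684 = 5677.337713

L=590.091 V=5677.338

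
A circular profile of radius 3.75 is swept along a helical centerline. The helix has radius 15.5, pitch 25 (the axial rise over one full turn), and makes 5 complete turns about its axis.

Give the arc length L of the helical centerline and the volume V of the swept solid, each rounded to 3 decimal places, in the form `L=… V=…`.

2πR = 2π·15.5 = 97.389372
per-turn = √(97.389372² + 25²) = √(9484.6898 + 625) = √10109.6898 = 100.546953
L = 5 × 100.546953 = 502.734767
V = π·3.75² × L = 44.178647 × 502.734767 = 22210.141641

L=502.735 V=22210.142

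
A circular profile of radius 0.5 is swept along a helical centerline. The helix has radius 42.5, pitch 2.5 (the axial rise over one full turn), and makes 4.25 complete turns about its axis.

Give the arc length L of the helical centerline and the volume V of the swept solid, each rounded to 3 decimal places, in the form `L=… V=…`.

2πR = 2π·42.5 = 267.035376
per-turn = √(267.035376² + 2.5²) = √(71307.8918 + 6.25) = √71314.1418 = 267.047078
L = 4.25 × 267.047078 = 1134.950081
V = π·0.5² × L = 0.785398 × 1134.950081 = 891.387709

L=1134.950 V=891.388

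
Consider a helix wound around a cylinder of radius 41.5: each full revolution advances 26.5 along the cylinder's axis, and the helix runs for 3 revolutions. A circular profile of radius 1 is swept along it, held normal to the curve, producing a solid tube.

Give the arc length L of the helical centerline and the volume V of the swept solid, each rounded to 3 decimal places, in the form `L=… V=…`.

2πR = 2π·41.5 = 260.752190
per-turn = √(260.752190² + 26.5²) = √(67991.7047 + 702.25) = √68693.9547 = 262.095316
L = 3 × 262.095316 = 786.285948
V = π·1² × L = 3.141593 × 786.285948 = 2470.190159

L=786.286 V=2470.190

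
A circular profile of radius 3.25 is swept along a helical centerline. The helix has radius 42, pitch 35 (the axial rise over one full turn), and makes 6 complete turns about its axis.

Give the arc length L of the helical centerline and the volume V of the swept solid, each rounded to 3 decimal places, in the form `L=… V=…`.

L=1597.228 V=53000.934

2πR = 2π·42 = 263.893783
per-turn = √(263.893783² + 35²) = √(69639.9287 + 1225) = √70864.9287 = 266.204674
L = 6 × 266.204674 = 1597.228046
V = π·3.25² × L = 33.183072 × 1597.228046 = 53000.933902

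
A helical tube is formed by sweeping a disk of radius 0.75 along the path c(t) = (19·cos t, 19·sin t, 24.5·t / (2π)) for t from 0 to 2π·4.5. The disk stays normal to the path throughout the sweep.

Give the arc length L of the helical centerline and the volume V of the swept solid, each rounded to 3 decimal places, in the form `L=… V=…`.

2πR = 2π·19 = 119.380521
per-turn = √(119.380521² + 24.5²) = √(14251.7088 + 600.25) = √14851.9588 = 121.868613
L = 4.5 × 121.868613 = 548.408757
V = π·0.75² × L = 1.767146 × 548.408757 = 969.118269

L=548.409 V=969.118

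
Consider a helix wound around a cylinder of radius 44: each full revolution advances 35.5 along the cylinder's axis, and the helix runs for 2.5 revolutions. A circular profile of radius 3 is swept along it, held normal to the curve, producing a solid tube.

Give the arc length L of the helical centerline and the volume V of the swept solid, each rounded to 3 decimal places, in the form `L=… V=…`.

L=696.825 V=19702.270

2πR = 2π·44 = 276.460154
per-turn = √(276.460154² + 35.5²) = √(76430.2165 + 1260.25) = √77690.4665 = 278.730096
L = 2.5 × 278.730096 = 696.825240
V = π·3² × L = 28.274334 × 696.825240 = 19702.269502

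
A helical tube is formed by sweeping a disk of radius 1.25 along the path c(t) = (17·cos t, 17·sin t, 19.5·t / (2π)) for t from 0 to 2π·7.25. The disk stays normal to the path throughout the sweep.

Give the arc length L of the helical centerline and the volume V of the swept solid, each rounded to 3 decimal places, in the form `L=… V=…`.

L=787.202 V=3864.167

2πR = 2π·17 = 106.814150
per-turn = √(106.814150² + 19.5²) = √(11409.2627 + 380.25) = √11789.5127 = 108.579522
L = 7.25 × 108.579522 = 787.201538
V = π·1.25² × L = 4.908739 × 787.201538 = 3864.166511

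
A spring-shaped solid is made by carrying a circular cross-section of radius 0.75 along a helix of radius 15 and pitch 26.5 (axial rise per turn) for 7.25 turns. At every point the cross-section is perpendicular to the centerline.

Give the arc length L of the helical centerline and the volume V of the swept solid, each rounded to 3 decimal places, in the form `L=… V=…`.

2πR = 2π·15 = 94.247780
per-turn = √(94.247780² + 26.5²) = √(8882.6440 + 702.25) = √9584.8940 = 97.902472
L = 7.25 × 97.902472 = 709.792920
V = π·0.75² × L = 1.767146 × 709.792920 = 1254.307625

L=709.793 V=1254.308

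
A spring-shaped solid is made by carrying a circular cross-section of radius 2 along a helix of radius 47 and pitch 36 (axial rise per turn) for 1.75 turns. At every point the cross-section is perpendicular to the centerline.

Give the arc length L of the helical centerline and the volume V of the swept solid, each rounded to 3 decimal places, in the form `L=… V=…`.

L=520.618 V=6542.277

2πR = 2π·47 = 295.309709
per-turn = √(295.309709² + 36²) = √(87207.8245 + 1296) = √88503.8245 = 297.495923
L = 1.75 × 297.495923 = 520.617866
V = π·2² × L = 12.566371 × 520.617866 = 6542.277054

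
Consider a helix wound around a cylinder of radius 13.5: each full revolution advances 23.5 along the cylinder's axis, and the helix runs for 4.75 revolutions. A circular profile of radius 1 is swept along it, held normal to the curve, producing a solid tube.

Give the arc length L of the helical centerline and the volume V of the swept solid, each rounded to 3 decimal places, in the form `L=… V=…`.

L=418.086 V=1313.456

2πR = 2π·13.5 = 84.823002
per-turn = √(84.823002² + 23.5²) = √(7194.9416 + 552.25) = √7747.1916 = 88.018132
L = 4.75 × 88.018132 = 418.086128
V = π·1² × L = 3.141593 × 418.086128 = 1313.456309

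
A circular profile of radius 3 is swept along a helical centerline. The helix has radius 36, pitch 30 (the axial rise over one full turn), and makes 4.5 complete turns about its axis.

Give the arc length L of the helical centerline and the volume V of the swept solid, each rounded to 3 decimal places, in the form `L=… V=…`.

2πR = 2π·36 = 226.194671
per-turn = √(226.194671² + 30²) = √(51164.0292 + 900) = √52064.0292 = 228.175435
L = 4.5 × 228.175435 = 1026.789458
V = π·3² × L = 28.274334 × 1026.789458 = 29031.787970

L=1026.789 V=29031.788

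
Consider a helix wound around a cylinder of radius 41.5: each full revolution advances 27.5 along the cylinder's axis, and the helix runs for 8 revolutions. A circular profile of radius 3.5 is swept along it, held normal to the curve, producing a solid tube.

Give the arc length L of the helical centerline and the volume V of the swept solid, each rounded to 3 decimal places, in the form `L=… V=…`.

L=2097.586 V=80724.588

2πR = 2π·41.5 = 260.752190
per-turn = √(260.752190² + 27.5²) = √(67991.7047 + 756.25) = √68747.9547 = 262.198312
L = 8 × 262.198312 = 2097.586495
V = π·3.5² × L = 38.484510 × 2097.586495 = 80724.588438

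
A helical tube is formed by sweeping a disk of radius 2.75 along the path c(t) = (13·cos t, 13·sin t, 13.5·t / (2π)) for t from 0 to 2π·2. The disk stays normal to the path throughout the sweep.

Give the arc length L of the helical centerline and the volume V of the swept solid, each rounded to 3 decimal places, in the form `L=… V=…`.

2πR = 2π·13 = 81.681409
per-turn = √(81.681409² + 13.5²) = √(6671.8526 + 182.25) = √6854.1026 = 82.789508
L = 2 × 82.789508 = 165.579015
V = π·2.75² × L = 23.758294 × 165.579015 = 3933.874999

L=165.579 V=3933.875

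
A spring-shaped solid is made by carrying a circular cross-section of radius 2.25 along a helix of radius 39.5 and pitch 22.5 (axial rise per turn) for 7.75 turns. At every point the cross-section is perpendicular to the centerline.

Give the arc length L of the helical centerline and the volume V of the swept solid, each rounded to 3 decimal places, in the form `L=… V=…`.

2πR = 2π·39.5 = 248.185820
per-turn = √(248.185820² + 22.5²) = √(61596.2011 + 506.25) = √62102.4511 = 249.203634
L = 7.75 × 249.203634 = 1931.328161
V = π·2.25² × L = 15.904313 × 1931.328161 = 30716.447216

L=1931.328 V=30716.447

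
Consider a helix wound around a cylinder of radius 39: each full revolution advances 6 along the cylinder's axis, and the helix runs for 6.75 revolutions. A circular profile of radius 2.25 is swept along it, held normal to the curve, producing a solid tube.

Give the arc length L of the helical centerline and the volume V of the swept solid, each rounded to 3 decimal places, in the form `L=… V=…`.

L=1654.544 V=26314.390

2πR = 2π·39 = 245.044227
per-turn = √(245.044227² + 6²) = √(60046.6732 + 36) = √60082.6732 = 245.117672
L = 6.75 × 245.117672 = 1654.544287
V = π·2.25² × L = 15.904313 × 1654.544287 = 26314.389891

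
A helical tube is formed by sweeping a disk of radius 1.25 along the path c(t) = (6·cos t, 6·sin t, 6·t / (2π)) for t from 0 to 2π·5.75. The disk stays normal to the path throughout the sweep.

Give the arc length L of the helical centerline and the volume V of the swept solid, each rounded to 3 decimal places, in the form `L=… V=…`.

L=219.498 V=1077.459

2πR = 2π·6 = 37.699112
per-turn = √(37.699112² + 6²) = √(1421.2230 + 36) = √1457.2230 = 38.173591
L = 5.75 × 38.173591 = 219.498147
V = π·1.25² × L = 4.908739 × 219.498147 = 1077.459010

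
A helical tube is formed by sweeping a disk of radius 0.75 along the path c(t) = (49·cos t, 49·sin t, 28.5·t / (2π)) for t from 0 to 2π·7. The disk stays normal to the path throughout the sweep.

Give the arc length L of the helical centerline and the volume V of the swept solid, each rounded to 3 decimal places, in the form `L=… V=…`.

L=2164.347 V=3824.716

2πR = 2π·49 = 307.876080
per-turn = √(307.876080² + 28.5²) = √(94787.6807 + 812.25) = √95599.9307 = 309.192385
L = 7 × 309.192385 = 2164.346692
V = π·0.75² × L = 1.767146 × 2164.346692 = 3824.716313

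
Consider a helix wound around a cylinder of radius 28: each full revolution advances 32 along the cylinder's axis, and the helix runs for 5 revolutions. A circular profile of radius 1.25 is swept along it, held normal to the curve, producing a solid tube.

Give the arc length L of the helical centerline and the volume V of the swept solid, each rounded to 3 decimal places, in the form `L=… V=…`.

L=894.079 V=4388.799

2πR = 2π·28 = 175.929189
per-turn = √(175.929189² + 32²) = √(30951.0794 + 1024) = √31975.0794 = 178.815769
L = 5 × 178.815769 = 894.078847
V = π·1.25² × L = 4.908739 × 894.078847 = 4388.799278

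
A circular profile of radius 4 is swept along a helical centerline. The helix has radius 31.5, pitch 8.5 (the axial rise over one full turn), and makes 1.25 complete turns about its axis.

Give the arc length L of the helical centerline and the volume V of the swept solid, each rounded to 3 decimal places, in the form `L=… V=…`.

2πR = 2π·31.5 = 197.920337
per-turn = √(197.920337² + 8.5²) = √(39172.4599 + 72.25) = √39244.7099 = 198.102776
L = 1.25 × 198.102776 = 247.628470
V = π·4² × L = 50.265482 × 247.628470 = 12447.164516

L=247.628 V=12447.165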